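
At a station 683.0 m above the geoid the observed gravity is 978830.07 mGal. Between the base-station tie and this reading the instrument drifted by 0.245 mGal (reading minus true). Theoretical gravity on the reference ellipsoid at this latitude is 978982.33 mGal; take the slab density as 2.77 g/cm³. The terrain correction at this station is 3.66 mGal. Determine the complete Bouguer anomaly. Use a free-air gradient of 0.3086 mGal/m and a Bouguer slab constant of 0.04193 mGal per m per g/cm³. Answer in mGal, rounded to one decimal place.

Drift-corrected reading = 978830.07 − (0.245) = 978829.825 mGal
Free-air correction = 0.3086 × 683.0 = 210.77 mGal
Free-air anomaly = 978829.825 − 978982.33 + (210.77) = 58.265 mGal
Bouguer slab correction = 0.04193 × 2.77 × 683.0 = 79.33 mGal
Simple Bouguer anomaly = 58.265 − (79.33) = -21.065 mGal
Complete Bouguer anomaly = -21.065 + 3.66 = -17.405 mGal

-17.4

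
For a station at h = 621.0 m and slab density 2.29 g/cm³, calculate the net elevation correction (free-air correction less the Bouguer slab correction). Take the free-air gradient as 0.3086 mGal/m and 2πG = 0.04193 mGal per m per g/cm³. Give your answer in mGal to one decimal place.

132.0

Combined gradient = 0.3086 − 0.04193 × 2.29 = 0.2125803 mGal/m
Combined elevation correction = 0.2125803 × 621.0 = 132.0 mGal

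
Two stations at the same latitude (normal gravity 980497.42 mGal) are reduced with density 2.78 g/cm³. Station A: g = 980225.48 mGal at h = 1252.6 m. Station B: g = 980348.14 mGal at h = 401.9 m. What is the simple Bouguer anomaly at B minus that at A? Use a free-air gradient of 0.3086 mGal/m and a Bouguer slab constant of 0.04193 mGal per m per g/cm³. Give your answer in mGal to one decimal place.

Δg_SB(A) = 980225.48 − 980497.42 + 0.3086×1252.6 − 0.04193×2.78×1252.6 = -31.40 mGal
Δg_SB(B) = 980348.14 − 980497.42 + 0.3086×401.9 − 0.04193×2.78×401.9 = -72.10 mGal
Difference = -72.10 − (-31.40) = -40.70 mGal

-40.7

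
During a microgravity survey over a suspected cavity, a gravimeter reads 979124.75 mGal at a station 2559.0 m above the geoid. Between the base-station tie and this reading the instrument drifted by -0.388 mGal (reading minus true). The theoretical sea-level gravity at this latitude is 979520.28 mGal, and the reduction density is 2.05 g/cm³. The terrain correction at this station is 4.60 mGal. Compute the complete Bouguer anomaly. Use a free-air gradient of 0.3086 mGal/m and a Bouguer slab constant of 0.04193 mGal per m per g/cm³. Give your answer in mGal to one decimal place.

Drift-corrected reading = 979124.75 − (-0.388) = 979125.138 mGal
Free-air correction = 0.3086 × 2559.0 = 789.71 mGal
Free-air anomaly = 979125.138 − 979520.28 + (789.71) = 394.568 mGal
Bouguer slab correction = 0.04193 × 2.05 × 2559.0 = 219.96 mGal
Simple Bouguer anomaly = 394.568 − (219.96) = 174.608 mGal
Complete Bouguer anomaly = 174.608 + 4.60 = 179.208 mGal

179.2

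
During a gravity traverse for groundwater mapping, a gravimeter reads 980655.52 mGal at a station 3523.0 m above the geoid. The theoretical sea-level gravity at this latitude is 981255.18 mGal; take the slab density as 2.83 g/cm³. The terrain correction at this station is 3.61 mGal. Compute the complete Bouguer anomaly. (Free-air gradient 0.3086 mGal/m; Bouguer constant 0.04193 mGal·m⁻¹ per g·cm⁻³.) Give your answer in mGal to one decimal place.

73.1

Free-air correction = 0.3086 × 3523.0 = 1087.20 mGal
Free-air anomaly = 980655.52 − 981255.18 + (1087.20) = 487.54 mGal
Bouguer slab correction = 0.04193 × 2.83 × 3523.0 = 418.05 mGal
Simple Bouguer anomaly = 487.54 − (418.05) = 69.49 mGal
Complete Bouguer anomaly = 69.49 + 3.61 = 73.10 mGal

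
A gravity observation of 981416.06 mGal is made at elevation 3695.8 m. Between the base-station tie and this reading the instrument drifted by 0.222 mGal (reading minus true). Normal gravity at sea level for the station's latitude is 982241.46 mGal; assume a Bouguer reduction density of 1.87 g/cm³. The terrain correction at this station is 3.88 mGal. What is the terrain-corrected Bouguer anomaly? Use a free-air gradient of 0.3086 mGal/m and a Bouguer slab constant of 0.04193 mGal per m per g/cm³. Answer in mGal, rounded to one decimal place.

Drift-corrected reading = 981416.06 − (0.222) = 981415.838 mGal
Free-air correction = 0.3086 × 3695.8 = 1140.52 mGal
Free-air anomaly = 981415.838 − 982241.46 + (1140.52) = 314.898 mGal
Bouguer slab correction = 0.04193 × 1.87 × 3695.8 = 289.78 mGal
Simple Bouguer anomaly = 314.898 − (289.78) = 25.118 mGal
Complete Bouguer anomaly = 25.118 + 3.88 = 28.998 mGal

29.0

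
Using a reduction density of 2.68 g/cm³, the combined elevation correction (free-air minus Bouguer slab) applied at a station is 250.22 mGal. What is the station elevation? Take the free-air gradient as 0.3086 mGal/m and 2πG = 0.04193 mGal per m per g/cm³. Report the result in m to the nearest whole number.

Combined gradient = 0.3086 − 0.04193 × 2.68 = 0.1962276 mGal/m
h = 250.22 / 0.1962276 = 1275.15 m

1275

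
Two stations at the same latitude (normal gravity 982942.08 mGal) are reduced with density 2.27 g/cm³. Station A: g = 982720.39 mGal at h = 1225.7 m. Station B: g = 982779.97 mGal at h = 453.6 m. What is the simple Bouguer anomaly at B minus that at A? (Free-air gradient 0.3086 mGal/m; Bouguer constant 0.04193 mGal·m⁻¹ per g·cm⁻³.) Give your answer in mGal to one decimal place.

-105.2

Δg_SB(A) = 982720.39 − 982942.08 + 0.3086×1225.7 − 0.04193×2.27×1225.7 = 39.90 mGal
Δg_SB(B) = 982779.97 − 982942.08 + 0.3086×453.6 − 0.04193×2.27×453.6 = -65.30 mGal
Difference = -65.30 − (39.90) = -105.20 mGal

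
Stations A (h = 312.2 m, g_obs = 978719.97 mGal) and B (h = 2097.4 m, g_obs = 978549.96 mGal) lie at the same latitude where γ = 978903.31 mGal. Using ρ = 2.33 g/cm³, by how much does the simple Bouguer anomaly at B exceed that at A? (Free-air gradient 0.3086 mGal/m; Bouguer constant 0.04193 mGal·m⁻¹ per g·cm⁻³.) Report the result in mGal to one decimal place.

Δg_SB(A) = 978719.97 − 978903.31 + 0.3086×312.2 − 0.04193×2.33×312.2 = -117.50 mGal
Δg_SB(B) = 978549.96 − 978903.31 + 0.3086×2097.4 − 0.04193×2.33×2097.4 = 89.00 mGal
Difference = 89.00 − (-117.50) = 206.50 mGal

206.5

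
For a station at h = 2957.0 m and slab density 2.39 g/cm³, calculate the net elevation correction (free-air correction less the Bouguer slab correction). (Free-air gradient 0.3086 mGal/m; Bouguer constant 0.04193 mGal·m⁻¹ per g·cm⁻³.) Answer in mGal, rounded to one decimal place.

616.2

Combined gradient = 0.3086 − 0.04193 × 2.39 = 0.2083873 mGal/m
Combined elevation correction = 0.2083873 × 2957.0 = 616.2 mGal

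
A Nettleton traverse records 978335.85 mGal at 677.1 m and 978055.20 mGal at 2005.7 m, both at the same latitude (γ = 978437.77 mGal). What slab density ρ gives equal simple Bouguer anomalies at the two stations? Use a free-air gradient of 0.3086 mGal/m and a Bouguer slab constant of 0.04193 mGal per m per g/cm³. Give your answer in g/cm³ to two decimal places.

Δg_obs = 978055.20 − 978335.85 = -280.65 mGal over Δh = 2005.7 − 677.1 = 1328.6 m
Equal Bouguer anomalies ⇒ Δg_obs + (0.3086 − 0.04193ρ)·Δh = 0
0.3086 − 0.04193ρ = −Δg_obs/Δh = 0.21124
ρ = (0.3086 − 0.21124) / 0.04193 = 2.32 g/cm³

2.32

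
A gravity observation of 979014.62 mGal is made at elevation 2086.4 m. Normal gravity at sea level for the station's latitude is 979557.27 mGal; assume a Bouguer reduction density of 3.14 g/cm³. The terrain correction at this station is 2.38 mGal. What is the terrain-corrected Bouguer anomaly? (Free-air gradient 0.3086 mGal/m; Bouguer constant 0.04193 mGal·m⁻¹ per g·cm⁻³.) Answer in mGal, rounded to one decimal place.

-171.1

Free-air correction = 0.3086 × 2086.4 = 643.86 mGal
Free-air anomaly = 979014.62 − 979557.27 + (643.86) = 101.21 mGal
Bouguer slab correction = 0.04193 × 3.14 × 2086.4 = 274.70 mGal
Simple Bouguer anomaly = 101.21 − (274.70) = -173.49 mGal
Complete Bouguer anomaly = -173.49 + 2.38 = -171.11 mGal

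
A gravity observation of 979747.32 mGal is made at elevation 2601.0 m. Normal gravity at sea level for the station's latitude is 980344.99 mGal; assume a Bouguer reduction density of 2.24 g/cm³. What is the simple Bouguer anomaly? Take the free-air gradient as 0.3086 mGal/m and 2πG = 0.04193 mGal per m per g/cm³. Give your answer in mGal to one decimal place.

Free-air correction = 0.3086 × 2601.0 = 802.67 mGal
Free-air anomaly = 979747.32 − 980344.99 + (802.67) = 205.00 mGal
Bouguer slab correction = 0.04193 × 2.24 × 2601.0 = 244.29 mGal
Simple Bouguer anomaly = 205.00 − (244.29) = -39.29 mGal

-39.3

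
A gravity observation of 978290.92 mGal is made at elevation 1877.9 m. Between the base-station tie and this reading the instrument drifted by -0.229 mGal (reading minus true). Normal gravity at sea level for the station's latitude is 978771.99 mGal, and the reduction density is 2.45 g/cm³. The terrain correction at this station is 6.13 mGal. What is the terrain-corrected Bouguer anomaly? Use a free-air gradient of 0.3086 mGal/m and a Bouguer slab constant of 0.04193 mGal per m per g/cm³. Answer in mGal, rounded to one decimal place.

Drift-corrected reading = 978290.92 − (-0.229) = 978291.149 mGal
Free-air correction = 0.3086 × 1877.9 = 579.52 mGal
Free-air anomaly = 978291.149 − 978771.99 + (579.52) = 98.679 mGal
Bouguer slab correction = 0.04193 × 2.45 × 1877.9 = 192.91 mGal
Simple Bouguer anomaly = 98.679 − (192.91) = -94.231 mGal
Complete Bouguer anomaly = -94.231 + 6.13 = -88.101 mGal

-88.1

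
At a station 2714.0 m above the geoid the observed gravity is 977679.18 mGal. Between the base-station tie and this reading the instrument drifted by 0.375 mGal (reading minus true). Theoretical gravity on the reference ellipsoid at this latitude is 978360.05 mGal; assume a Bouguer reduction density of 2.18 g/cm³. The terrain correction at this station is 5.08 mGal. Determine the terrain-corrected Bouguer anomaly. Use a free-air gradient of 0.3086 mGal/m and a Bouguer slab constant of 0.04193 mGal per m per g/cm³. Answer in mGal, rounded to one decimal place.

Drift-corrected reading = 977679.18 − (0.375) = 977678.805 mGal
Free-air correction = 0.3086 × 2714.0 = 837.54 mGal
Free-air anomaly = 977678.805 − 978360.05 + (837.54) = 156.295 mGal
Bouguer slab correction = 0.04193 × 2.18 × 2714.0 = 248.08 mGal
Simple Bouguer anomaly = 156.295 − (248.08) = -91.785 mGal
Complete Bouguer anomaly = -91.785 + 5.08 = -86.705 mGal

-86.7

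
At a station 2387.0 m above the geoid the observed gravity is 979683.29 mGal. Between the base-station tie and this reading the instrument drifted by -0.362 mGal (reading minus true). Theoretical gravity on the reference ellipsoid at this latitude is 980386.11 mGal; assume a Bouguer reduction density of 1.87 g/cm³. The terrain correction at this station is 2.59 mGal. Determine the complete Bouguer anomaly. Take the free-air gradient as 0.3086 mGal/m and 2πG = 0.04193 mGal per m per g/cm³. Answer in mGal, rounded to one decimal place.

Drift-corrected reading = 979683.29 − (-0.362) = 979683.652 mGal
Free-air correction = 0.3086 × 2387.0 = 736.63 mGal
Free-air anomaly = 979683.652 − 980386.11 + (736.63) = 34.172 mGal
Bouguer slab correction = 0.04193 × 1.87 × 2387.0 = 187.16 mGal
Simple Bouguer anomaly = 34.172 − (187.16) = -152.988 mGal
Complete Bouguer anomaly = -152.988 + 2.59 = -150.398 mGal

-150.4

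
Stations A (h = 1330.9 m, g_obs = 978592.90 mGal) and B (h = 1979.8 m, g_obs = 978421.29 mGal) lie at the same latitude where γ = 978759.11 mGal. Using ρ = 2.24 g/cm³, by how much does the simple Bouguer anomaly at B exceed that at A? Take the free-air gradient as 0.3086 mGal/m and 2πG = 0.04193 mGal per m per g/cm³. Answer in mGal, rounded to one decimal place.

Δg_SB(A) = 978592.90 − 978759.11 + 0.3086×1330.9 − 0.04193×2.24×1330.9 = 119.50 mGal
Δg_SB(B) = 978421.29 − 978759.11 + 0.3086×1979.8 − 0.04193×2.24×1979.8 = 87.20 mGal
Difference = 87.20 − (119.50) = -32.30 mGal

-32.3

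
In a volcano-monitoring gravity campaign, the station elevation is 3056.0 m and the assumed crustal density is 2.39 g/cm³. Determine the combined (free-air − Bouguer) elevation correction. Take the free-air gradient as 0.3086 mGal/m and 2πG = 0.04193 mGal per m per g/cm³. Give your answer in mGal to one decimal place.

Combined gradient = 0.3086 − 0.04193 × 2.39 = 0.2083873 mGal/m
Combined elevation correction = 0.2083873 × 3056.0 = 636.8 mGal

636.8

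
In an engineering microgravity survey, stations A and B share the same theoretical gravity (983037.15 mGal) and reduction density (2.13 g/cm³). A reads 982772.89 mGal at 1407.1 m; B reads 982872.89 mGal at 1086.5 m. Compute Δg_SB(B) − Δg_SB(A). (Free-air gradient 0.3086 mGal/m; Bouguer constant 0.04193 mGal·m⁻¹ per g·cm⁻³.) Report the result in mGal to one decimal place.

Δg_SB(A) = 982772.89 − 983037.15 + 0.3086×1407.1 − 0.04193×2.13×1407.1 = 44.30 mGal
Δg_SB(B) = 982872.89 − 983037.15 + 0.3086×1086.5 − 0.04193×2.13×1086.5 = 74.00 mGal
Difference = 74.00 − (44.30) = 29.70 mGal

29.7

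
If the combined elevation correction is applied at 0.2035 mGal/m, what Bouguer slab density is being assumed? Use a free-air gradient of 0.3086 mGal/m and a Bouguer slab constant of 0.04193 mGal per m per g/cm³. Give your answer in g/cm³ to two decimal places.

2.51

0.2035 = 0.3086 − 0.04193 × ρ
ρ = (0.3086 − 0.2035) / 0.04193 = 2.51 g/cm³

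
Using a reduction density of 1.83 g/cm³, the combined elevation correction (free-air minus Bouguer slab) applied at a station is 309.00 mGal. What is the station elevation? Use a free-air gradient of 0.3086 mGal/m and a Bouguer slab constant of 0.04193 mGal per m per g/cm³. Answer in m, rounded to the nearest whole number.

Combined gradient = 0.3086 − 0.04193 × 1.83 = 0.2318681 mGal/m
h = 309.00 / 0.2318681 = 1332.65 m

1333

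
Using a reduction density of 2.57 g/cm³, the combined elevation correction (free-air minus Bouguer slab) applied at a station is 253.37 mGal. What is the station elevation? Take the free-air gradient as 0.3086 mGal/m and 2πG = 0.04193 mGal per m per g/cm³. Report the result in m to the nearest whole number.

Combined gradient = 0.3086 − 0.04193 × 2.57 = 0.2008399 mGal/m
h = 253.37 / 0.2008399 = 1261.55 m

1262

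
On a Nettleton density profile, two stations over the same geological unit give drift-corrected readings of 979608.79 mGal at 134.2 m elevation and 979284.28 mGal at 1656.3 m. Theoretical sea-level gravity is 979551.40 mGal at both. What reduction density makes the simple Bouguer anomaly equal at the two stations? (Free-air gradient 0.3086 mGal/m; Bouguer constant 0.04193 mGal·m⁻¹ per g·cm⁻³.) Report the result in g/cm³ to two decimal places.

2.28

Δg_obs = 979284.28 − 979608.79 = -324.51 mGal over Δh = 1656.3 − 134.2 = 1522.1 m
Equal Bouguer anomalies ⇒ Δg_obs + (0.3086 − 0.04193ρ)·Δh = 0
0.3086 − 0.04193ρ = −Δg_obs/Δh = 0.21320
ρ = (0.3086 − 0.21320) / 0.04193 = 2.28 g/cm³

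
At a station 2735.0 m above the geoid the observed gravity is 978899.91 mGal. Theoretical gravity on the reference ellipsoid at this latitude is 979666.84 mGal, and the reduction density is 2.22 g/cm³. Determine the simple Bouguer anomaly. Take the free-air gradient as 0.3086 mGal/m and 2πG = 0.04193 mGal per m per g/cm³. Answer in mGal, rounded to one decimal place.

Free-air correction = 0.3086 × 2735.0 = 844.02 mGal
Free-air anomaly = 978899.91 − 979666.84 + (844.02) = 77.09 mGal
Bouguer slab correction = 0.04193 × 2.22 × 2735.0 = 254.59 mGal
Simple Bouguer anomaly = 77.09 − (254.59) = -177.50 mGal

-177.5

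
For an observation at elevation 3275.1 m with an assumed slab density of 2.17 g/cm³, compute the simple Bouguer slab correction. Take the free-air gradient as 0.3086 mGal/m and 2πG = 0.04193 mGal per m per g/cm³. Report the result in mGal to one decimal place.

298.0

Bouguer slab correction = 0.04193 × 2.17 × 3275.1 = 298.0 mGal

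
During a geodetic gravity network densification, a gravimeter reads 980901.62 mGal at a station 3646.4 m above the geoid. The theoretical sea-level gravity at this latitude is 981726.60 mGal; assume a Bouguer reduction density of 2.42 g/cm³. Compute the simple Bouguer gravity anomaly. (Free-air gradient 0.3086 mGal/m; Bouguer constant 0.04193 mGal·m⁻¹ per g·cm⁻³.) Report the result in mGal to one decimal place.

Free-air correction = 0.3086 × 3646.4 = 1125.28 mGal
Free-air anomaly = 980901.62 − 981726.60 + (1125.28) = 300.30 mGal
Bouguer slab correction = 0.04193 × 2.42 × 3646.4 = 370.00 mGal
Simple Bouguer anomaly = 300.30 − (370.00) = -69.70 mGal

-69.7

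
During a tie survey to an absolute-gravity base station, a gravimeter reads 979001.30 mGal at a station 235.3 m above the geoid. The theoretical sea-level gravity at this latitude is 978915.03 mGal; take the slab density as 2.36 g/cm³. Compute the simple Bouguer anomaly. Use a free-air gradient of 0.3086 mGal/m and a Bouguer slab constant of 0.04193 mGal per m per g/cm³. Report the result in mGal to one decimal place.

135.6

Free-air correction = 0.3086 × 235.3 = 72.61 mGal
Free-air anomaly = 979001.30 − 978915.03 + (72.61) = 158.88 mGal
Bouguer slab correction = 0.04193 × 2.36 × 235.3 = 23.28 mGal
Simple Bouguer anomaly = 158.88 − (23.28) = 135.60 mGal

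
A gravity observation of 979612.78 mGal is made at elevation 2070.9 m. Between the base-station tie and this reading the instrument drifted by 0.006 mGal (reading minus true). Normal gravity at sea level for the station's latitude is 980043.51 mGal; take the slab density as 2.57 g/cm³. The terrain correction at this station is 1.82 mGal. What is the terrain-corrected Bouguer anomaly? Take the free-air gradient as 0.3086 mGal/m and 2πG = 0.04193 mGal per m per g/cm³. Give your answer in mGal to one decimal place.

-13.0

Drift-corrected reading = 979612.78 − (0.006) = 979612.774 mGal
Free-air correction = 0.3086 × 2070.9 = 639.08 mGal
Free-air anomaly = 979612.774 − 980043.51 + (639.08) = 208.344 mGal
Bouguer slab correction = 0.04193 × 2.57 × 2070.9 = 223.16 mGal
Simple Bouguer anomaly = 208.344 − (223.16) = -14.816 mGal
Complete Bouguer anomaly = -14.816 + 1.82 = -12.996 mGal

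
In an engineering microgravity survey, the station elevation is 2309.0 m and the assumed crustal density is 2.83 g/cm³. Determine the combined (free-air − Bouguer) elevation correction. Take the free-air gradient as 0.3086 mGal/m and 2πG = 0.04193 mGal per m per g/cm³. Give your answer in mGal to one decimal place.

438.6

Combined gradient = 0.3086 − 0.04193 × 2.83 = 0.1899381 mGal/m
Combined elevation correction = 0.1899381 × 2309.0 = 438.6 mGal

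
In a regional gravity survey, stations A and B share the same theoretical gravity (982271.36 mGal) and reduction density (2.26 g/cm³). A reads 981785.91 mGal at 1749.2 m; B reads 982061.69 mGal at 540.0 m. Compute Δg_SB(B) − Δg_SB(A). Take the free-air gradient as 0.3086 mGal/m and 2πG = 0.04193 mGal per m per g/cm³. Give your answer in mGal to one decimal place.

Δg_SB(A) = 981785.91 − 982271.36 + 0.3086×1749.2 − 0.04193×2.26×1749.2 = -111.40 mGal
Δg_SB(B) = 982061.69 − 982271.36 + 0.3086×540.0 − 0.04193×2.26×540.0 = -94.20 mGal
Difference = -94.20 − (-111.40) = 17.20 mGal

17.2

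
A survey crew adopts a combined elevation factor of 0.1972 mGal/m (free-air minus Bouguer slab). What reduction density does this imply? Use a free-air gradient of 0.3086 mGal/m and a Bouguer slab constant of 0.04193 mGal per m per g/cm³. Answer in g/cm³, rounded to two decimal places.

0.1972 = 0.3086 − 0.04193 × ρ
ρ = (0.3086 − 0.1972) / 0.04193 = 2.66 g/cm³

2.66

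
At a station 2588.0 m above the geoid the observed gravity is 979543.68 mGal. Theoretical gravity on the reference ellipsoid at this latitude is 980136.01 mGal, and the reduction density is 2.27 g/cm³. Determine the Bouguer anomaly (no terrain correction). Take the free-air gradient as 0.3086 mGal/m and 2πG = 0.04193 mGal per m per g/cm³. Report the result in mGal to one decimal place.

Free-air correction = 0.3086 × 2588.0 = 798.66 mGal
Free-air anomaly = 979543.68 − 980136.01 + (798.66) = 206.33 mGal
Bouguer slab correction = 0.04193 × 2.27 × 2588.0 = 246.33 mGal
Simple Bouguer anomaly = 206.33 − (246.33) = -40.00 mGal

-40.0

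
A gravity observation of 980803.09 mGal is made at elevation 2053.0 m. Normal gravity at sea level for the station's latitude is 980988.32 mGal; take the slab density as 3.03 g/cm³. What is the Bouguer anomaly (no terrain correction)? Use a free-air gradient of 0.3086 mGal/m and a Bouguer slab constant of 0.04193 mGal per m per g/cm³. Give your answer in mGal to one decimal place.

187.5

Free-air correction = 0.3086 × 2053.0 = 633.56 mGal
Free-air anomaly = 980803.09 − 980988.32 + (633.56) = 448.33 mGal
Bouguer slab correction = 0.04193 × 3.03 × 2053.0 = 260.83 mGal
Simple Bouguer anomaly = 448.33 − (260.83) = 187.50 mGal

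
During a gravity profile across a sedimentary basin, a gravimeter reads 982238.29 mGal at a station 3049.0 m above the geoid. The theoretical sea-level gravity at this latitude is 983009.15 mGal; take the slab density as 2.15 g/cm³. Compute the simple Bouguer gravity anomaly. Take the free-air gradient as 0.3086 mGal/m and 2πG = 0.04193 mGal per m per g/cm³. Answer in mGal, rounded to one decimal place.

-104.8

Free-air correction = 0.3086 × 3049.0 = 940.92 mGal
Free-air anomaly = 982238.29 − 983009.15 + (940.92) = 170.06 mGal
Bouguer slab correction = 0.04193 × 2.15 × 3049.0 = 274.87 mGal
Simple Bouguer anomaly = 170.06 − (274.87) = -104.81 mGal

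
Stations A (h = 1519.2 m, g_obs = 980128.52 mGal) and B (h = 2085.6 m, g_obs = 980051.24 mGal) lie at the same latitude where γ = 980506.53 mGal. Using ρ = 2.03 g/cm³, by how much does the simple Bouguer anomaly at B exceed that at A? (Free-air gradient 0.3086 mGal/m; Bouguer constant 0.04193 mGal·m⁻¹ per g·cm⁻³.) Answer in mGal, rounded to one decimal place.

Δg_SB(A) = 980128.52 − 980506.53 + 0.3086×1519.2 − 0.04193×2.03×1519.2 = -38.50 mGal
Δg_SB(B) = 980051.24 − 980506.53 + 0.3086×2085.6 − 0.04193×2.03×2085.6 = 10.80 mGal
Difference = 10.80 − (-38.50) = 49.30 mGal

49.3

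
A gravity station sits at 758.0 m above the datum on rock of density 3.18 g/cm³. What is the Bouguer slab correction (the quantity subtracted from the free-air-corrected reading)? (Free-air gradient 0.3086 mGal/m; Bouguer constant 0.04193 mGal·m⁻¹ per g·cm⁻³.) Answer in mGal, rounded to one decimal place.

Bouguer slab correction = 0.04193 × 3.18 × 758.0 = 101.1 mGal

101.1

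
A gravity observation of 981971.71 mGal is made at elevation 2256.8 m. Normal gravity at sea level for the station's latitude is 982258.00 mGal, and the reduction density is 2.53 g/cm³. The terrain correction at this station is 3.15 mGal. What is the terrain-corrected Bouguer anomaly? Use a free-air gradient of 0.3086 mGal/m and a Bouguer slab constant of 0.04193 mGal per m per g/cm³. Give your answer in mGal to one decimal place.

Free-air correction = 0.3086 × 2256.8 = 696.45 mGal
Free-air anomaly = 981971.71 − 982258.00 + (696.45) = 410.16 mGal
Bouguer slab correction = 0.04193 × 2.53 × 2256.8 = 239.41 mGal
Simple Bouguer anomaly = 410.16 − (239.41) = 170.75 mGal
Complete Bouguer anomaly = 170.75 + 3.15 = 173.90 mGal

173.9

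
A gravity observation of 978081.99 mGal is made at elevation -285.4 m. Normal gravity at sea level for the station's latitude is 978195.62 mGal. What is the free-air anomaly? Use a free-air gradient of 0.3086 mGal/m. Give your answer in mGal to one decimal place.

-201.7

Free-air correction = 0.3086 × -285.4 = -88.07 mGal
Free-air anomaly = 978081.99 − 978195.62 + (-88.07) = -201.70 mGal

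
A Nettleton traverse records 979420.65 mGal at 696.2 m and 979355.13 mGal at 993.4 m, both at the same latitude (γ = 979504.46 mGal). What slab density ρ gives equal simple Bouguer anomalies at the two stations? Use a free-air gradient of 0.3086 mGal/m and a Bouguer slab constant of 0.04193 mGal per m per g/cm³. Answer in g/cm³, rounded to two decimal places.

Δg_obs = 979355.13 − 979420.65 = -65.52 mGal over Δh = 993.4 − 696.2 = 297.2 m
Equal Bouguer anomalies ⇒ Δg_obs + (0.3086 − 0.04193ρ)·Δh = 0
0.3086 − 0.04193ρ = −Δg_obs/Δh = 0.22046
ρ = (0.3086 − 0.22046) / 0.04193 = 2.10 g/cm³

2.10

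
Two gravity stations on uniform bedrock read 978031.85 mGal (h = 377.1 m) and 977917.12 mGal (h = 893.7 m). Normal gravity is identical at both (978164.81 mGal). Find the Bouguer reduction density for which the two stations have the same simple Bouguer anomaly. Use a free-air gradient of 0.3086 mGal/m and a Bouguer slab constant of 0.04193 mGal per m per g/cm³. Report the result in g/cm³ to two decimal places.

2.06

Δg_obs = 977917.12 − 978031.85 = -114.73 mGal over Δh = 893.7 − 377.1 = 516.6 m
Equal Bouguer anomalies ⇒ Δg_obs + (0.3086 − 0.04193ρ)·Δh = 0
0.3086 − 0.04193ρ = −Δg_obs/Δh = 0.22209
ρ = (0.3086 − 0.22209) / 0.04193 = 2.06 g/cm³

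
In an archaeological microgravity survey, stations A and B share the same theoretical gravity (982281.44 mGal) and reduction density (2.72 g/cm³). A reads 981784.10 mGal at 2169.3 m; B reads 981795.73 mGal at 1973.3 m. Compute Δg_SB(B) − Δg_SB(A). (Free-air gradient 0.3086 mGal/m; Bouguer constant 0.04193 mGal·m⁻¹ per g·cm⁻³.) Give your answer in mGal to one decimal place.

Δg_SB(A) = 981784.10 − 982281.44 + 0.3086×2169.3 − 0.04193×2.72×2169.3 = -75.30 mGal
Δg_SB(B) = 981795.73 − 982281.44 + 0.3086×1973.3 − 0.04193×2.72×1973.3 = -101.80 mGal
Difference = -101.80 − (-75.30) = -26.50 mGal

-26.5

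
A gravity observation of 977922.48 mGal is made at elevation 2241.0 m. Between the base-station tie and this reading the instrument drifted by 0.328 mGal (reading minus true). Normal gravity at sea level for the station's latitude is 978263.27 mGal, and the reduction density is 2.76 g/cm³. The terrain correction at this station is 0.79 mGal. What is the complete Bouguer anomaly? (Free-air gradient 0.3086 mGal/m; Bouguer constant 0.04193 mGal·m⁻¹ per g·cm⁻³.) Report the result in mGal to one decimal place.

91.9

Drift-corrected reading = 977922.48 − (0.328) = 977922.152 mGal
Free-air correction = 0.3086 × 2241.0 = 691.57 mGal
Free-air anomaly = 977922.152 − 978263.27 + (691.57) = 350.452 mGal
Bouguer slab correction = 0.04193 × 2.76 × 2241.0 = 259.34 mGal
Simple Bouguer anomaly = 350.452 − (259.34) = 91.112 mGal
Complete Bouguer anomaly = 91.112 + 0.79 = 91.902 mGal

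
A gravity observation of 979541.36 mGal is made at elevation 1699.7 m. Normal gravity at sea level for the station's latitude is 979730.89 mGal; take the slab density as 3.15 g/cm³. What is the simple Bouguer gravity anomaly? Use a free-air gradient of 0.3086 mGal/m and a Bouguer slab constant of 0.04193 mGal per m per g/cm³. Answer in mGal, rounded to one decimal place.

110.5

Free-air correction = 0.3086 × 1699.7 = 524.53 mGal
Free-air anomaly = 979541.36 − 979730.89 + (524.53) = 335.00 mGal
Bouguer slab correction = 0.04193 × 3.15 × 1699.7 = 224.50 mGal
Simple Bouguer anomaly = 335.00 − (224.50) = 110.50 mGal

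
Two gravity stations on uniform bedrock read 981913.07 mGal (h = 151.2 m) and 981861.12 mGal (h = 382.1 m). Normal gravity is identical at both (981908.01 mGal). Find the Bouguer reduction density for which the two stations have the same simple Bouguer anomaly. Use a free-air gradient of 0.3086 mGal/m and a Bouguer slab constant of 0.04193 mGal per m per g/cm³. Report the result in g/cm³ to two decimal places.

1.99

Δg_obs = 981861.12 − 981913.07 = -51.95 mGal over Δh = 382.1 − 151.2 = 230.9 m
Equal Bouguer anomalies ⇒ Δg_obs + (0.3086 − 0.04193ρ)·Δh = 0
0.3086 − 0.04193ρ = −Δg_obs/Δh = 0.22499
ρ = (0.3086 − 0.22499) / 0.04193 = 1.99 g/cm³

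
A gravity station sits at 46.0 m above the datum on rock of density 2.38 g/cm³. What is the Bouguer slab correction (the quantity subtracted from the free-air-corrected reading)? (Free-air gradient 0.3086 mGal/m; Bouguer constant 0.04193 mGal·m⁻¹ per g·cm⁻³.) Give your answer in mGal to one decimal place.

Bouguer slab correction = 0.04193 × 2.38 × 46.0 = 4.6 mGal

4.6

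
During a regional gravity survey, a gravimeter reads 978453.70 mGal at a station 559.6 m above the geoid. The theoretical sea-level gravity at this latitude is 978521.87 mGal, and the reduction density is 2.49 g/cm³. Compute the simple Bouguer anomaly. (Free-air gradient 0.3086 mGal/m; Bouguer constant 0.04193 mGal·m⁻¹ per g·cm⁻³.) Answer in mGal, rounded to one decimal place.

Free-air correction = 0.3086 × 559.6 = 172.69 mGal
Free-air anomaly = 978453.70 − 978521.87 + (172.69) = 104.52 mGal
Bouguer slab correction = 0.04193 × 2.49 × 559.6 = 58.43 mGal
Simple Bouguer anomaly = 104.52 − (58.43) = 46.09 mGal

46.1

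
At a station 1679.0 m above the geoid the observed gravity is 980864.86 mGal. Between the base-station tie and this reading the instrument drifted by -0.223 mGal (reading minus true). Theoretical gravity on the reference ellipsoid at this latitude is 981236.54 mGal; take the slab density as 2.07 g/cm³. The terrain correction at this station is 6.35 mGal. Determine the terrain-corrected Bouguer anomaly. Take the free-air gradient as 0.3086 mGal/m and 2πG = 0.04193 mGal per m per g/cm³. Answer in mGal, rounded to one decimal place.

7.3

Drift-corrected reading = 980864.86 − (-0.223) = 980865.083 mGal
Free-air correction = 0.3086 × 1679.0 = 518.14 mGal
Free-air anomaly = 980865.083 − 981236.54 + (518.14) = 146.683 mGal
Bouguer slab correction = 0.04193 × 2.07 × 1679.0 = 145.73 mGal
Simple Bouguer anomaly = 146.683 − (145.73) = 0.953 mGal
Complete Bouguer anomaly = 0.953 + 6.35 = 7.303 mGal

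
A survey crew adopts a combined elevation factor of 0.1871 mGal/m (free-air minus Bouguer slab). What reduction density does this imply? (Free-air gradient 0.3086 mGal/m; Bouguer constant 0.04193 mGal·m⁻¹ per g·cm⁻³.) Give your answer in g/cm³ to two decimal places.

2.90

0.1871 = 0.3086 − 0.04193 × ρ
ρ = (0.3086 − 0.1871) / 0.04193 = 2.90 g/cm³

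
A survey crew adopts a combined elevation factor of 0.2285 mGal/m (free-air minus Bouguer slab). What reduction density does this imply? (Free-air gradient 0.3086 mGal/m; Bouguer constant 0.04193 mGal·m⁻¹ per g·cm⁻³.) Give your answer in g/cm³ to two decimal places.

0.2285 = 0.3086 − 0.04193 × ρ
ρ = (0.3086 − 0.2285) / 0.04193 = 1.91 g/cm³

1.91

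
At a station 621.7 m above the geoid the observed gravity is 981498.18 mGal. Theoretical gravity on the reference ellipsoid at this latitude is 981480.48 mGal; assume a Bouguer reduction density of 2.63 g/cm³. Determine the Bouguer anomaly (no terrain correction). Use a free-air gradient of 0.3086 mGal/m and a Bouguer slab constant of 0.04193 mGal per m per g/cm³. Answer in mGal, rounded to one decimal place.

Free-air correction = 0.3086 × 621.7 = 191.86 mGal
Free-air anomaly = 981498.18 − 981480.48 + (191.86) = 209.56 mGal
Bouguer slab correction = 0.04193 × 2.63 × 621.7 = 68.56 mGal
Simple Bouguer anomaly = 209.56 − (68.56) = 141.00 mGal

141.0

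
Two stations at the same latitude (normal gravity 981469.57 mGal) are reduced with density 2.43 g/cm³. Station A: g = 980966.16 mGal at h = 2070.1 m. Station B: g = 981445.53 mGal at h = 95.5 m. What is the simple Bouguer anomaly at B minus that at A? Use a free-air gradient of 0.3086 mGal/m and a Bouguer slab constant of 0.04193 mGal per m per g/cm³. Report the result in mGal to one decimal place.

Δg_SB(A) = 980966.16 − 981469.57 + 0.3086×2070.1 − 0.04193×2.43×2070.1 = -75.50 mGal
Δg_SB(B) = 981445.53 − 981469.57 + 0.3086×95.5 − 0.04193×2.43×95.5 = -4.30 mGal
Difference = -4.30 − (-75.50) = 71.20 mGal

71.2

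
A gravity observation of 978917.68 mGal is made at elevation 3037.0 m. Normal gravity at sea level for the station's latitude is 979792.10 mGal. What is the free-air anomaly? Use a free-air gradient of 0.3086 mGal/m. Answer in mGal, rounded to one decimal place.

62.8

Free-air correction = 0.3086 × 3037.0 = 937.22 mGal
Free-air anomaly = 978917.68 − 979792.10 + (937.22) = 62.80 mGal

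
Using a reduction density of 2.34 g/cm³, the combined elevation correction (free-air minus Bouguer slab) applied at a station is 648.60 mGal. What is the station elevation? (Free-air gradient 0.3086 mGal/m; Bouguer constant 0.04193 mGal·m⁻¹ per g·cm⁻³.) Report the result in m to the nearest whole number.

Combined gradient = 0.3086 − 0.04193 × 2.34 = 0.2104838 mGal/m
h = 648.60 / 0.2104838 = 3081.47 m

3081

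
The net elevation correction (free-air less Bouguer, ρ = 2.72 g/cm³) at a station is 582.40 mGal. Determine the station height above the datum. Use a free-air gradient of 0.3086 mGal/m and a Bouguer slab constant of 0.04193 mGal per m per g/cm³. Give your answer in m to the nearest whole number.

2994

Combined gradient = 0.3086 − 0.04193 × 2.72 = 0.1945504 mGal/m
h = 582.40 / 0.1945504 = 2993.57 m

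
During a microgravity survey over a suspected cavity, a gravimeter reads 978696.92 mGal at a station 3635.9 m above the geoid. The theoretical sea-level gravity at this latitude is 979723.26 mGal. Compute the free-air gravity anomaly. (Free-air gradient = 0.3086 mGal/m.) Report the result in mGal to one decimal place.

95.7

Free-air correction = 0.3086 × 3635.9 = 1122.04 mGal
Free-air anomaly = 978696.92 − 979723.26 + (1122.04) = 95.70 mGal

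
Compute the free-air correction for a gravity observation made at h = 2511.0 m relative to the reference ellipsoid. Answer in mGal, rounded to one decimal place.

774.9

Free-air correction = 0.3086 × 2511.0 = 774.9 mGal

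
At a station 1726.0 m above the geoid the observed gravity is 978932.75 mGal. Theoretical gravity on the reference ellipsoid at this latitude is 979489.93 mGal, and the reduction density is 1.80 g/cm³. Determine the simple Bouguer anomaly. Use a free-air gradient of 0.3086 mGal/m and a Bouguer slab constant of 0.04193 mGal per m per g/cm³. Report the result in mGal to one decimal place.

-154.8

Free-air correction = 0.3086 × 1726.0 = 532.64 mGal
Free-air anomaly = 978932.75 − 979489.93 + (532.64) = -24.54 mGal
Bouguer slab correction = 0.04193 × 1.80 × 1726.0 = 130.27 mGal
Simple Bouguer anomaly = -24.54 − (130.27) = -154.81 mGal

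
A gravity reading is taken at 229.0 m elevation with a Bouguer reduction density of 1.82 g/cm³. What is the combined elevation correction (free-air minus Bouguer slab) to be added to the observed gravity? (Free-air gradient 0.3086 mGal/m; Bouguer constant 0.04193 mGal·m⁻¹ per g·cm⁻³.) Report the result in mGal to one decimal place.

Combined gradient = 0.3086 − 0.04193 × 1.82 = 0.2322874 mGal/m
Combined elevation correction = 0.2322874 × 229.0 = 53.2 mGal

53.2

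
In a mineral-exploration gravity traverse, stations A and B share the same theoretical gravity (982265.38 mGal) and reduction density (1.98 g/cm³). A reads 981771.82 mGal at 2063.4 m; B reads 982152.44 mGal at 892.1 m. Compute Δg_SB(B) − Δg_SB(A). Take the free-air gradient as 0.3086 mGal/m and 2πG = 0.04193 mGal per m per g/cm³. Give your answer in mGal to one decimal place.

116.4

Δg_SB(A) = 981771.82 − 982265.38 + 0.3086×2063.4 − 0.04193×1.98×2063.4 = -28.10 mGal
Δg_SB(B) = 982152.44 − 982265.38 + 0.3086×892.1 − 0.04193×1.98×892.1 = 88.30 mGal
Difference = 88.30 − (-28.10) = 116.40 mGal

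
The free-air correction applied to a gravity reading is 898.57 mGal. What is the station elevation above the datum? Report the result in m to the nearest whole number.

h = 898.57 / 0.3086 = 2911.76 m

2912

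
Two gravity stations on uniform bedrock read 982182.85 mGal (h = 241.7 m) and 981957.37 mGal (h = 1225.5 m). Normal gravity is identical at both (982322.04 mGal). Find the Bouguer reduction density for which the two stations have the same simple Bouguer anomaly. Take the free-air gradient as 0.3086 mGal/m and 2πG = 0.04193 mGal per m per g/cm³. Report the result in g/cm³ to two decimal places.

Δg_obs = 981957.37 − 982182.85 = -225.48 mGal over Δh = 1225.5 − 241.7 = 983.8 m
Equal Bouguer anomalies ⇒ Δg_obs + (0.3086 − 0.04193ρ)·Δh = 0
0.3086 − 0.04193ρ = −Δg_obs/Δh = 0.22919
ρ = (0.3086 − 0.22919) / 0.04193 = 1.89 g/cm³

1.89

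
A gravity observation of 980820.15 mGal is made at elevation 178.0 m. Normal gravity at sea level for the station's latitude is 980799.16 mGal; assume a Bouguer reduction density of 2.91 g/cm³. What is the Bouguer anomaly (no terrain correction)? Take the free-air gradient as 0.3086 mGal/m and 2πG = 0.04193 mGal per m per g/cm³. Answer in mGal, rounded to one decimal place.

54.2

Free-air correction = 0.3086 × 178.0 = 54.93 mGal
Free-air anomaly = 980820.15 − 980799.16 + (54.93) = 75.92 mGal
Bouguer slab correction = 0.04193 × 2.91 × 178.0 = 21.72 mGal
Simple Bouguer anomaly = 75.92 − (21.72) = 54.20 mGal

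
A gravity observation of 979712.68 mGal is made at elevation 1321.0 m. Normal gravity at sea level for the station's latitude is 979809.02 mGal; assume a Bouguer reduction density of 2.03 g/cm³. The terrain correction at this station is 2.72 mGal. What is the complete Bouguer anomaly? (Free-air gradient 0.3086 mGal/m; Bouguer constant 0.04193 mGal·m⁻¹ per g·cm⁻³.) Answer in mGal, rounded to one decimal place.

201.6

Free-air correction = 0.3086 × 1321.0 = 407.66 mGal
Free-air anomaly = 979712.68 − 979809.02 + (407.66) = 311.32 mGal
Bouguer slab correction = 0.04193 × 2.03 × 1321.0 = 112.44 mGal
Simple Bouguer anomaly = 311.32 − (112.44) = 198.88 mGal
Complete Bouguer anomaly = 198.88 + 2.72 = 201.60 mGal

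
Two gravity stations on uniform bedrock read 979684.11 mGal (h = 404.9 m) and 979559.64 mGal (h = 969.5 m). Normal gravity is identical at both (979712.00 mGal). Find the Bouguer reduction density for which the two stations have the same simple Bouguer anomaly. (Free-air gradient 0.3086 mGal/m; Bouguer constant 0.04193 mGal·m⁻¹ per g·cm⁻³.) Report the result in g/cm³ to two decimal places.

2.10

Δg_obs = 979559.64 − 979684.11 = -124.47 mGal over Δh = 969.5 − 404.9 = 564.6 m
Equal Bouguer anomalies ⇒ Δg_obs + (0.3086 − 0.04193ρ)·Δh = 0
0.3086 − 0.04193ρ = −Δg_obs/Δh = 0.22046
ρ = (0.3086 − 0.22046) / 0.04193 = 2.10 g/cm³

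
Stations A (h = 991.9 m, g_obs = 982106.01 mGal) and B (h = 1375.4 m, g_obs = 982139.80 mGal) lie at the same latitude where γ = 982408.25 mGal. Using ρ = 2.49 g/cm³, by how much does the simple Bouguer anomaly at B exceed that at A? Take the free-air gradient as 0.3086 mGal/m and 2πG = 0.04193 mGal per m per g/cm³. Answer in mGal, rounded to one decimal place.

Δg_SB(A) = 982106.01 − 982408.25 + 0.3086×991.9 − 0.04193×2.49×991.9 = -99.70 mGal
Δg_SB(B) = 982139.80 − 982408.25 + 0.3086×1375.4 − 0.04193×2.49×1375.4 = 12.40 mGal
Difference = 12.40 − (-99.70) = 112.10 mGal

112.1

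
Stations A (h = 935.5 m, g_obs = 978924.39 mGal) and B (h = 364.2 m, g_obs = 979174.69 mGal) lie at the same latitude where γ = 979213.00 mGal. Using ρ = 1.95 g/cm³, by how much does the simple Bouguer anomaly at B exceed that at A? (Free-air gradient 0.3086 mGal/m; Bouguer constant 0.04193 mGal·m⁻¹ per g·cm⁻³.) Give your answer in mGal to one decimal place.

Δg_SB(A) = 978924.39 − 979213.00 + 0.3086×935.5 − 0.04193×1.95×935.5 = -76.40 mGal
Δg_SB(B) = 979174.69 − 979213.00 + 0.3086×364.2 − 0.04193×1.95×364.2 = 44.30 mGal
Difference = 44.30 − (-76.40) = 120.70 mGal

120.7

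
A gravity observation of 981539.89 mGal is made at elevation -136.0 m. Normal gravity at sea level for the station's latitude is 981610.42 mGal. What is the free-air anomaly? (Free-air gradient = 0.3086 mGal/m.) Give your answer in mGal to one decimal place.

-112.5

Free-air correction = 0.3086 × -136.0 = -41.97 mGal
Free-air anomaly = 981539.89 − 981610.42 + (-41.97) = -112.50 mGal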